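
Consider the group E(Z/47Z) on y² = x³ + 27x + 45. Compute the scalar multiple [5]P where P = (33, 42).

(15, 21)

Repeated addition: build up to 5P.
2P: tangent at (33, 42): λ = (3·33² + 27)/(2·42) ≡ 4/37. 37⁻¹ ≡ 14 (mod 47) since 37·14 = 518 ≡ 1, so λ ≡ 4·14 ≡ 9.
  x = λ² - 33 - 33 = 81 - 66 ≡ 15; y = λ·(33 - 15) - 42 ≡ 26. → (15, 26)
3P: (15, 26) + (33, 42). λ = (42 - 26)/(33 - 15) ≡ 16/18 mod 47. 18⁻¹ ≡ 34 (mod 47) since 18·34 = 612 ≡ 1, so λ ≡ 27.
  x = λ² - 15 - 33 = 729 - 48 ≡ 23; y = λ·(15 - 23) - 26 ≡ 40. → (23, 40)
4P: (23, 40) + (33, 42). λ = (42 - 40)/(33 - 23) ≡ 2/10 mod 47. 10⁻¹ ≡ 33 (mod 47), so λ ≡ 19.
  x = λ² - 23 - 33 = 361 - 56 ≡ 23; y = λ·(23 - 23) - 40 ≡ 7. → (23, 7)
5P: (23, 7) + (33, 42). λ = (42 - 7)/(33 - 23) ≡ 35/10 mod 47. 10⁻¹ ≡ 33 (mod 47) since 10·33 = 330 ≡ 1, so λ ≡ 27.
  x = λ² - 23 - 33 = 729 - 56 ≡ 15; y = λ·(23 - 15) - 7 ≡ 21. → (15, 21)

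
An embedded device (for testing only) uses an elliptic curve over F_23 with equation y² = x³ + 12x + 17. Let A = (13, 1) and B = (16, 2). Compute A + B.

(13, 1) + (16, 2). λ = (2 - 1)/(16 - 13) ≡ 1/3 mod 23. 3⁻¹ ≡ 8 (mod 23) since 3·8 = 24 ≡ 1, so λ ≡ 8.
  x = λ² - 13 - 16 = 64 - 29 ≡ 12; y = λ·(13 - 12) - 1 ≡ 7. → (12, 7)

(12, 7)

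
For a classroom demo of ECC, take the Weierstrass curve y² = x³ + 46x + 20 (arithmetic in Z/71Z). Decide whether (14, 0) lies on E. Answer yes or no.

yes

y² = 0² ≡ 0; x³ + 46x + 20 = 3408 ≡ 0 (mod 71). 0 = 0.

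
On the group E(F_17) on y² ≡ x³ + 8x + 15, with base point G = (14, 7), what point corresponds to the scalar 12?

Repeated addition: build up to 12G.
2G: tangent at (14, 7): λ = (3·14² + 8)/(2·7) ≡ 1/14. 14⁻¹ ≡ 11 (mod 17), so λ ≡ 1·11 ≡ 11.
  x = λ² - 14 - 14 = 121 - 28 ≡ 8; y = λ·(14 - 8) - 7 ≡ 8. → (8, 8)
3G: (8, 8) + (14, 7). λ = (7 - 8)/(14 - 8) ≡ 16/6 mod 17. 6⁻¹ ≡ 3 (mod 17) since 6·3 = 18 ≡ 1, so λ ≡ 14.
  x = λ² - 8 - 14 = 196 - 22 ≡ 4; y = λ·(8 - 4) - 8 ≡ 14. → (4, 14)
4G: (4, 14) + (14, 7). λ = (7 - 14)/(14 - 4) ≡ 10/10 mod 17. 10⁻¹ ≡ 12 (mod 17) since 10·12 = 120 ≡ 1, so λ ≡ 1.
  x = λ² - 4 - 14 = 1 - 18 ≡ 0; y = λ·(4 - 0) - 14 ≡ 7. → (0, 7)
5G: (0, 7) + (14, 7). λ = (7 - 7)/(14 - 0) ≡ 0/14 mod 17. 14⁻¹ ≡ 11 (mod 17), so λ ≡ 0.
  x = λ² - 0 - 14 = 0 - 14 ≡ 3; y = λ·(0 - 3) - 7 ≡ 10. → (3, 10)
6G: (3, 10) + (14, 7). λ = (7 - 10)/(14 - 3) ≡ 14/11 mod 17. 11⁻¹ ≡ 14 (mod 17) since 11·14 = 154 ≡ 1, so λ ≡ 9.
  x = λ² - 3 - 14 = 81 - 17 ≡ 13; y = λ·(3 - 13) - 10 ≡ 2. → (13, 2)
7G: (13, 2) + (14, 7). λ = (7 - 2)/(14 - 13) ≡ 5/1 mod 17. 1⁻¹ ≡ 1 (mod 17) since 1·1 = 1 ≡ 1, so λ ≡ 5.
  x = λ² - 13 - 14 = 25 - 27 ≡ 15; y = λ·(13 - 15) - 2 ≡ 5. → (15, 5)
8G: (15, 5) + (14, 7). λ = (7 - 5)/(14 - 15) ≡ 2/16 mod 17. 16⁻¹ ≡ 16 (mod 17) since 16·16 = 256 ≡ 1, so λ ≡ 15.
  x = λ² - 15 - 14 = 225 - 29 ≡ 9; y = λ·(15 - 9) - 5 ≡ 0. → (9, 0)
9G: (9, 0) + (14, 7). λ = (7 - 0)/(14 - 9) ≡ 7/5 mod 17. 5⁻¹ ≡ 7 (mod 17) since 5·7 = 35 ≡ 1, so λ ≡ 15.
  x = λ² - 9 - 14 = 225 - 23 ≡ 15; y = λ·(9 - 15) - 0 ≡ 12. → (15, 12)
10G: (15, 12) + (14, 7). λ = (7 - 12)/(14 - 15) ≡ 12/16 mod 17. 16⁻¹ ≡ 16 (mod 17), so λ ≡ 5.
  x = λ² - 15 - 14 = 25 - 29 ≡ 13; y = λ·(15 - 13) - 12 ≡ 15. → (13, 15)
11G: (13, 15) + (14, 7). λ = (7 - 15)/(14 - 13) ≡ 9/1 mod 17. 1⁻¹ ≡ 1 (mod 17) since 1·1 = 1 ≡ 1, so λ ≡ 9.
  x = λ² - 13 - 14 = 81 - 27 ≡ 3; y = λ·(13 - 3) - 15 ≡ 7. → (3, 7)
12G: (3, 7) + (14, 7). λ = (7 - 7)/(14 - 3) ≡ 0/11 mod 17. 11⁻¹ ≡ 14 (mod 17) since 11·14 = 154 ≡ 1, so λ ≡ 0.
  x = λ² - 3 - 14 = 0 - 17 ≡ 0; y = λ·(3 - 0) - 7 ≡ 10. → (0, 10)

(0, 10)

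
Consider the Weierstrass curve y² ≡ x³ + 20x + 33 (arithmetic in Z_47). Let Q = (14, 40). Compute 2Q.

tangent at (14, 40): λ = (3·14² + 20)/(2·40) ≡ 44/33. 33⁻¹ ≡ 10 (mod 47), so λ ≡ 44·10 ≡ 17.
  x = λ² - 14 - 14 = 289 - 28 ≡ 26; y = λ·(14 - 26) - 40 ≡ 38. → (26, 38)

(26, 38)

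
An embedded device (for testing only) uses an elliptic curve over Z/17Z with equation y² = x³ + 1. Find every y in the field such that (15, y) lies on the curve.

x³ + 0x + 1 = 3376 ≡ 10 (mod 17).
10 is a non-residue mod 17; no y exists.

none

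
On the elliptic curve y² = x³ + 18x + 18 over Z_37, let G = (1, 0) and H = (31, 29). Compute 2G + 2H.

First 2G:
Repeated addition: build up to 2G.
2G: (1, 0) + (1, 0): same x and y₁ ≡ -y₂, so the sum is O.
2G = O.
Next 2H:
Repeated addition: build up to 2H.
2H: tangent at (31, 29): λ = (3·31² + 18)/(2·29) ≡ 15/21. 21⁻¹ ≡ 30 (mod 37) since 21·30 = 630 ≡ 1, so λ ≡ 15·30 ≡ 6.
  x = λ² - 31 - 31 = 36 - 62 ≡ 11; y = λ·(31 - 11) - 29 ≡ 17. → (11, 17)
2H = (11, 17).
Finally 2G + 2H:
O + (11, 17) = (11, 17) (identity).

(11, 17)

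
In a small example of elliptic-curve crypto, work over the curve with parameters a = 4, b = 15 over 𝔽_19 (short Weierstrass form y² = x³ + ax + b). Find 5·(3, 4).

(12, 9)

Write P = (3, 4).
Double-and-add on 5 = (101)₂. Start with P = (3, 4) for the leading 1-bit.
double: tangent at (3, 4): λ = (3·3² + 4)/(2·4) ≡ 12/8. 8⁻¹ ≡ 12 (mod 19) since 8·12 = 96 ≡ 1, so λ ≡ 12·12 ≡ 11.
  x = λ² - 3 - 3 = 121 - 6 ≡ 1; y = λ·(3 - 1) - 4 ≡ 18. → (1, 18)
double: tangent at (1, 18): λ = (3·1² + 4)/(2·18) ≡ 7/17. 17⁻¹ ≡ 9 (mod 19), so λ ≡ 7·9 ≡ 6.
  x = λ² - 1 - 1 = 36 - 2 ≡ 15; y = λ·(1 - 15) - 18 ≡ 12. → (15, 12)
add P: (15, 12) + (3, 4). λ = (4 - 12)/(3 - 15) ≡ 11/7 mod 19. 7⁻¹ ≡ 11 (mod 19), so λ ≡ 7.
  x = λ² - 15 - 3 = 49 - 18 ≡ 12; y = λ·(15 - 12) - 12 ≡ 9. → (12, 9)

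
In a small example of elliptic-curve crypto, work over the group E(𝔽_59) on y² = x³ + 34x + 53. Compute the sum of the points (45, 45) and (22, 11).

(4, 31)

(45, 45) + (22, 11). λ = (11 - 45)/(22 - 45) ≡ 25/36 mod 59. 36⁻¹ ≡ 41 (mod 59), so λ ≡ 22.
  x = λ² - 45 - 22 = 484 - 67 ≡ 4; y = λ·(45 - 4) - 45 ≡ 31. → (4, 31)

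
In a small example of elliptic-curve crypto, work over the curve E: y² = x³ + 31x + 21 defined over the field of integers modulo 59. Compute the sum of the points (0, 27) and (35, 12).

(29, 36)

(0, 27) + (35, 12). λ = (12 - 27)/(35 - 0) ≡ 44/35 mod 59. 35⁻¹ ≡ 27 (mod 59), so λ ≡ 8.
  x = λ² - 0 - 35 = 64 - 35 ≡ 29; y = λ·(0 - 29) - 27 ≡ 36. → (29, 36)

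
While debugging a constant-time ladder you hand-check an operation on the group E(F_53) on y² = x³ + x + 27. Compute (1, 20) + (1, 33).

O

The two points share x = 1 and their y-coordinates satisfy 20 + 33 ≡ 0 (mod 53), so they are inverses. Their sum is ∞.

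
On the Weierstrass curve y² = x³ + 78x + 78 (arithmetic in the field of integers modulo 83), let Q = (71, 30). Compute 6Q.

(58, 4)

Repeated addition: build up to 6Q.
2Q: tangent at (71, 30): λ = (3·71² + 78)/(2·30) ≡ 12/60. 60⁻¹ ≡ 18 (mod 83) since 60·18 = 1080 ≡ 1, so λ ≡ 12·18 ≡ 50.
  x = λ² - 71 - 71 = 2500 - 142 ≡ 34; y = λ·(71 - 34) - 30 ≡ 77. → (34, 77)
3Q: (34, 77) + (71, 30). λ = (30 - 77)/(71 - 34) ≡ 36/37 mod 83. 37⁻¹ ≡ 9 (mod 83) since 37·9 = 333 ≡ 1, so λ ≡ 75.
  x = λ² - 34 - 71 = 5625 - 105 ≡ 42; y = λ·(34 - 42) - 77 ≡ 70. → (42, 70)
4Q: (42, 70) + (71, 30). λ = (30 - 70)/(71 - 42) ≡ 43/29 mod 83. 29⁻¹ ≡ 63 (mod 83), so λ ≡ 53.
  x = λ² - 42 - 71 = 2809 - 113 ≡ 40; y = λ·(42 - 40) - 70 ≡ 36. → (40, 36)
5Q: (40, 36) + (71, 30). λ = (30 - 36)/(71 - 40) ≡ 77/31 mod 83. 31⁻¹ ≡ 75 (mod 83), so λ ≡ 48.
  x = λ² - 40 - 71 = 2304 - 111 ≡ 35; y = λ·(40 - 35) - 36 ≡ 38. → (35, 38)
6Q: (35, 38) + (71, 30). λ = (30 - 38)/(71 - 35) ≡ 75/36 mod 83. 36⁻¹ ≡ 30 (mod 83), so λ ≡ 9.
  x = λ² - 35 - 71 = 81 - 106 ≡ 58; y = λ·(35 - 58) - 38 ≡ 4. → (58, 4)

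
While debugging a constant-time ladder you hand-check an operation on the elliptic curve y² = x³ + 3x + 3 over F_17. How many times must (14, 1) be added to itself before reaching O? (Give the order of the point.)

12

2P: tangent at (14, 1): λ = (3·14² + 3)/(2·1) ≡ 13/2. 2⁻¹ ≡ 9 (mod 17) since 2·9 = 18 ≡ 1, so λ ≡ 13·9 ≡ 15.
  x = λ² - 14 - 14 = 225 - 28 ≡ 10; y = λ·(14 - 10) - 1 ≡ 8. → (10, 8)
3P: (10, 8) + (14, 1). λ = (1 - 8)/(14 - 10) ≡ 10/4 mod 17. 4⁻¹ ≡ 13 (mod 17) since 4·13 = 52 ≡ 1, so λ ≡ 11.
  x = λ² - 10 - 14 = 121 - 24 ≡ 12; y = λ·(10 - 12) - 8 ≡ 4. → (12, 4)
4P: (12, 4) + (14, 1). λ = (1 - 4)/(14 - 12) ≡ 14/2 mod 17. 2⁻¹ ≡ 9 (mod 17), so λ ≡ 7.
  x = λ² - 12 - 14 = 49 - 26 ≡ 6; y = λ·(12 - 6) - 4 ≡ 4. → (6, 4)
5P: (6, 4) + (14, 1). λ = (1 - 4)/(14 - 6) ≡ 14/8 mod 17. 8⁻¹ ≡ 15 (mod 17) since 8·15 = 120 ≡ 1, so λ ≡ 6.
  x = λ² - 6 - 14 = 36 - 20 ≡ 16; y = λ·(6 - 16) - 4 ≡ 4. → (16, 4)
6P: (16, 4) + (14, 1). λ = (1 - 4)/(14 - 16) ≡ 14/15 mod 17. 15⁻¹ ≡ 8 (mod 17), so λ ≡ 10.
  x = λ² - 16 - 14 = 100 - 30 ≡ 2; y = λ·(16 - 2) - 4 ≡ 0. → (2, 0)
7P: (2, 0) + (14, 1). λ = (1 - 0)/(14 - 2) ≡ 1/12 mod 17. 12⁻¹ ≡ 10 (mod 17) since 12·10 = 120 ≡ 1, so λ ≡ 10.
  x = λ² - 2 - 14 = 100 - 16 ≡ 16; y = λ·(2 - 16) - 0 ≡ 13. → (16, 13)
8P: (16, 13) + (14, 1). λ = (1 - 13)/(14 - 16) ≡ 5/15 mod 17. 15⁻¹ ≡ 8 (mod 17) since 15·8 = 120 ≡ 1, so λ ≡ 6.
  x = λ² - 16 - 14 = 36 - 30 ≡ 6; y = λ·(16 - 6) - 13 ≡ 13. → (6, 13)
9P: (6, 13) + (14, 1). λ = (1 - 13)/(14 - 6) ≡ 5/8 mod 17. 8⁻¹ ≡ 15 (mod 17) since 8·15 = 120 ≡ 1, so λ ≡ 7.
  x = λ² - 6 - 14 = 49 - 20 ≡ 12; y = λ·(6 - 12) - 13 ≡ 13. → (12, 13)
10P: (12, 13) + (14, 1). λ = (1 - 13)/(14 - 12) ≡ 5/2 mod 17. 2⁻¹ ≡ 9 (mod 17), so λ ≡ 11.
  x = λ² - 12 - 14 = 121 - 26 ≡ 10; y = λ·(12 - 10) - 13 ≡ 9. → (10, 9)
11P: (10, 9) + (14, 1). λ = (1 - 9)/(14 - 10) ≡ 9/4 mod 17. 4⁻¹ ≡ 13 (mod 17), so λ ≡ 15.
  x = λ² - 10 - 14 = 225 - 24 ≡ 14; y = λ·(10 - 14) - 9 ≡ 16. → (14, 16)
12P: (14, 16) + (14, 1): same x and y₁ ≡ -y₂, so the sum is O.
12P = O, so the order is 12.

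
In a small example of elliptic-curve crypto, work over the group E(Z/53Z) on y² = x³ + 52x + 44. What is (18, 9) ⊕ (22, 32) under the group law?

(3, 11)

(18, 9) + (22, 32). λ = (32 - 9)/(22 - 18) ≡ 23/4 mod 53. 4⁻¹ ≡ 40 (mod 53) since 4·40 = 160 ≡ 1, so λ ≡ 19.
  x = λ² - 18 - 22 = 361 - 40 ≡ 3; y = λ·(18 - 3) - 9 ≡ 11. → (3, 11)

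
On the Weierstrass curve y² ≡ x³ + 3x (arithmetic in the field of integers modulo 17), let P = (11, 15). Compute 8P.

Double-and-add on 8 = (1000)₂. Start with P = (11, 15) for the leading 1-bit.
double: tangent at (11, 15): λ = (3·11² + 3)/(2·15) ≡ 9/13. 13⁻¹ ≡ 4 (mod 17), so λ ≡ 9·4 ≡ 2.
  x = λ² - 11 - 11 = 4 - 22 ≡ 16; y = λ·(11 - 16) - 15 ≡ 9. → (16, 9)
double: tangent at (16, 9): λ = (3·16² + 3)/(2·9) ≡ 6/1. 1⁻¹ ≡ 1 (mod 17) since 1·1 = 1 ≡ 1, so λ ≡ 6·1 ≡ 6.
  x = λ² - 16 - 16 = 36 - 32 ≡ 4; y = λ·(16 - 4) - 9 ≡ 12. → (4, 12)
double: tangent at (4, 12): λ = (3·4² + 3)/(2·12) ≡ 0/7. 7⁻¹ ≡ 5 (mod 17), so λ ≡ 0·5 ≡ 0.
  x = λ² - 4 - 4 = 0 - 8 ≡ 9; y = λ·(4 - 9) - 12 ≡ 5. → (9, 5)

(9, 5)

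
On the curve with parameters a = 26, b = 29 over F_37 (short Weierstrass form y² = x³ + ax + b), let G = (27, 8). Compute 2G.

tangent at (27, 8): λ = (3·27² + 26)/(2·8) ≡ 30/16. 16⁻¹ ≡ 7 (mod 37) since 16·7 = 112 ≡ 1, so λ ≡ 30·7 ≡ 25.
  x = λ² - 27 - 27 = 625 - 54 ≡ 16; y = λ·(27 - 16) - 8 ≡ 8. → (16, 8)

(16, 8)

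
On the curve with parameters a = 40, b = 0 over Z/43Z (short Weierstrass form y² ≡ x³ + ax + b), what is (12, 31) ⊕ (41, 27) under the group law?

(12, 31) + (41, 27). λ = (27 - 31)/(41 - 12) ≡ 39/29 mod 43. 29⁻¹ ≡ 3 (mod 43), so λ ≡ 31.
  x = λ² - 12 - 41 = 961 - 53 ≡ 5; y = λ·(12 - 5) - 31 ≡ 14. → (5, 14)

(5, 14)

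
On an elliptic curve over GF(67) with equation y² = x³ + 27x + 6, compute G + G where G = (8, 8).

(24, 41)

tangent at (8, 8): λ = (3·8² + 27)/(2·8) ≡ 18/16. 16⁻¹ ≡ 21 (mod 67) since 16·21 = 336 ≡ 1, so λ ≡ 18·21 ≡ 43.
  x = λ² - 8 - 8 = 1849 - 16 ≡ 24; y = λ·(8 - 24) - 8 ≡ 41. → (24, 41)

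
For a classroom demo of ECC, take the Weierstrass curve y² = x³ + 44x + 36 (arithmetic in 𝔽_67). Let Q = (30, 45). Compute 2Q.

tangent at (30, 45): λ = (3·30² + 44)/(2·45) ≡ 64/23. 23⁻¹ ≡ 35 (mod 67), so λ ≡ 64·35 ≡ 29.
  x = λ² - 30 - 30 = 841 - 60 ≡ 44; y = λ·(30 - 44) - 45 ≡ 18. → (44, 18)

(44, 18)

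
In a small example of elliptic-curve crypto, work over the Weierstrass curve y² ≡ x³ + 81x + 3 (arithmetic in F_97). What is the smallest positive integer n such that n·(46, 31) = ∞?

2P: tangent at (46, 31): λ = (3·46² + 81)/(2·31) ≡ 27/62. 62⁻¹ ≡ 36 (mod 97), so λ ≡ 27·36 ≡ 2.
  x = λ² - 46 - 46 = 4 - 92 ≡ 9; y = λ·(46 - 9) - 31 ≡ 43. → (9, 43)
3P: (9, 43) + (46, 31). λ = (31 - 43)/(46 - 9) ≡ 85/37 mod 97. 37⁻¹ ≡ 21 (mod 97), so λ ≡ 39.
  x = λ² - 9 - 46 = 1521 - 55 ≡ 11; y = λ·(9 - 11) - 43 ≡ 73. → (11, 73)
4P: (11, 73) + (46, 31). λ = (31 - 73)/(46 - 11) ≡ 55/35 mod 97. 35⁻¹ ≡ 61 (mod 97), so λ ≡ 57.
  x = λ² - 11 - 46 = 3249 - 57 ≡ 88; y = λ·(11 - 88) - 73 ≡ 0. → (88, 0)
5P: (88, 0) + (46, 31). λ = (31 - 0)/(46 - 88) ≡ 31/55 mod 97. 55⁻¹ ≡ 30 (mod 97) since 55·30 = 1650 ≡ 1, so λ ≡ 57.
  x = λ² - 88 - 46 = 3249 - 134 ≡ 11; y = λ·(88 - 11) - 0 ≡ 24. → (11, 24)
6P: (11, 24) + (46, 31). λ = (31 - 24)/(46 - 11) ≡ 7/35 mod 97. 35⁻¹ ≡ 61 (mod 97), so λ ≡ 39.
  x = λ² - 11 - 46 = 1521 - 57 ≡ 9; y = λ·(11 - 9) - 24 ≡ 54. → (9, 54)
7P: (9, 54) + (46, 31). λ = (31 - 54)/(46 - 9) ≡ 74/37 mod 97. 37⁻¹ ≡ 21 (mod 97), so λ ≡ 2.
  x = λ² - 9 - 46 = 4 - 55 ≡ 46; y = λ·(9 - 46) - 54 ≡ 66. → (46, 66)
8P: (46, 66) + (46, 31): same x and y₁ ≡ -y₂, so the sum is ∞.
8P = ∞, so the order is 8.

8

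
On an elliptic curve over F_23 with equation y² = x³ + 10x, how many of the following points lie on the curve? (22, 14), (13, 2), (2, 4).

(22, 14): 14² ≡ 12, rhs ≡ 12 → on.
(13, 2): 2² ≡ 4, rhs ≡ 4 → on.
(2, 4): 4² ≡ 16, rhs ≡ 5 → off.

2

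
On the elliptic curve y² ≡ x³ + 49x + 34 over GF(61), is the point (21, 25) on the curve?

y² = 25² ≡ 15; x³ + 49x + 34 = 10324 ≡ 15 (mod 61). 15 = 15.

yes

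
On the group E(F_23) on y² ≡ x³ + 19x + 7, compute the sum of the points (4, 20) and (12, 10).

(4, 20) + (12, 10). λ = (10 - 20)/(12 - 4) ≡ 13/8 mod 23. 8⁻¹ ≡ 3 (mod 23), so λ ≡ 16.
  x = λ² - 4 - 12 = 256 - 16 ≡ 10; y = λ·(4 - 10) - 20 ≡ 22. → (10, 22)

(10, 22)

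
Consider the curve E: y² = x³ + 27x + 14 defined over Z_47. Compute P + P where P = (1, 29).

tangent at (1, 29): λ = (3·1² + 27)/(2·29) ≡ 30/11. 11⁻¹ ≡ 30 (mod 47) since 11·30 = 330 ≡ 1, so λ ≡ 30·30 ≡ 7.
  x = λ² - 1 - 1 = 49 - 2 ≡ 0; y = λ·(1 - 0) - 29 ≡ 25. → (0, 25)

(0, 25)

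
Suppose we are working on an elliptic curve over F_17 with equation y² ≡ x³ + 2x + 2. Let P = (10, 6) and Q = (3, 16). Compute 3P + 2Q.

(5, 1)

First 3P:
Repeated addition: build up to 3P.
2P: tangent at (10, 6): λ = (3·10² + 2)/(2·6) ≡ 13/12. 12⁻¹ ≡ 10 (mod 17) since 12·10 = 120 ≡ 1, so λ ≡ 13·10 ≡ 11.
  x = λ² - 10 - 10 = 121 - 20 ≡ 16; y = λ·(10 - 16) - 6 ≡ 13. → (16, 13)
3P: (16, 13) + (10, 6). λ = (6 - 13)/(10 - 16) ≡ 10/11 mod 17. 11⁻¹ ≡ 14 (mod 17), so λ ≡ 4.
  x = λ² - 16 - 10 = 16 - 26 ≡ 7; y = λ·(16 - 7) - 13 ≡ 6. → (7, 6)
3P = (7, 6).
Next 2Q:
Repeated addition: build up to 2Q.
2Q: tangent at (3, 16): λ = (3·3² + 2)/(2·16) ≡ 12/15. 15⁻¹ ≡ 8 (mod 17) since 15·8 = 120 ≡ 1, so λ ≡ 12·8 ≡ 11.
  x = λ² - 3 - 3 = 121 - 6 ≡ 13; y = λ·(3 - 13) - 16 ≡ 10. → (13, 10)
2Q = (13, 10).
Finally 3P + 2Q:
(7, 6) + (13, 10). λ = (10 - 6)/(13 - 7) ≡ 4/6 mod 17. 6⁻¹ ≡ 3 (mod 17), so λ ≡ 12.
  x = λ² - 7 - 13 = 144 - 20 ≡ 5; y = λ·(7 - 5) - 6 ≡ 1. → (5, 1)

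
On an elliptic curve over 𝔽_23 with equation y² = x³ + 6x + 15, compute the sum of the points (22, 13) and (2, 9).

(11, 3)

(22, 13) + (2, 9). λ = (9 - 13)/(2 - 22) ≡ 19/3 mod 23. 3⁻¹ ≡ 8 (mod 23), so λ ≡ 14.
  x = λ² - 22 - 2 = 196 - 24 ≡ 11; y = λ·(22 - 11) - 13 ≡ 3. → (11, 3)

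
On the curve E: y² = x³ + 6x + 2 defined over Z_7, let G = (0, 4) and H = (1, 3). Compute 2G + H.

O

First 2G:
Repeated addition: build up to 2G.
2G: tangent at (0, 4): λ = (3·0² + 6)/(2·4) ≡ 6/1. 1⁻¹ ≡ 1 (mod 7) since 1·1 = 1 ≡ 1, so λ ≡ 6·1 ≡ 6.
  x = λ² - 0 - 0 = 36 - 0 ≡ 1; y = λ·(0 - 1) - 4 ≡ 4. → (1, 4)
2G = (1, 4).
Finally 2G + H:
(1, 4) + (1, 3): same x and y₁ ≡ -y₂, so the sum is the point at infinity.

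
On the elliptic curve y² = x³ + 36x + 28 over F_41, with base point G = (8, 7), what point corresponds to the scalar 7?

(8, 7)

Double-and-add on 7 = (111)₂. Start with G = (8, 7) for the leading 1-bit.
double: tangent at (8, 7): λ = (3·8² + 36)/(2·7) ≡ 23/14. 14⁻¹ ≡ 3 (mod 41) since 14·3 = 42 ≡ 1, so λ ≡ 23·3 ≡ 28.
  x = λ² - 8 - 8 = 784 - 16 ≡ 30; y = λ·(8 - 30) - 7 ≡ 33. → (30, 33)
add G: (30, 33) + (8, 7). λ = (7 - 33)/(8 - 30) ≡ 15/19 mod 41. 19⁻¹ ≡ 13 (mod 41) since 19·13 = 247 ≡ 1, so λ ≡ 31.
  x = λ² - 30 - 8 = 961 - 38 ≡ 21; y = λ·(30 - 21) - 33 ≡ 0. → (21, 0)
double: (21, 0) + (21, 0): same x and y₁ ≡ -y₂, so the sum is ∞.
add G: ∞ + (8, 7) = (8, 7) (identity).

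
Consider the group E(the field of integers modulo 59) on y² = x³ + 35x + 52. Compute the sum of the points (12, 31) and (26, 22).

(12, 31) + (26, 22). λ = (22 - 31)/(26 - 12) ≡ 50/14 mod 59. 14⁻¹ ≡ 38 (mod 59), so λ ≡ 12.
  x = λ² - 12 - 26 = 144 - 38 ≡ 47; y = λ·(12 - 47) - 31 ≡ 21. → (47, 21)

(47, 21)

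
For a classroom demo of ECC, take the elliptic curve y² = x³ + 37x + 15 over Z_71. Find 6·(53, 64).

(65, 43)

Write Q = (53, 64).
Repeated addition: build up to 6Q.
2Q: tangent at (53, 64): λ = (3·53² + 37)/(2·64) ≡ 15/57. 57⁻¹ ≡ 5 (mod 71) since 57·5 = 285 ≡ 1, so λ ≡ 15·5 ≡ 4.
  x = λ² - 53 - 53 = 16 - 106 ≡ 52; y = λ·(53 - 52) - 64 ≡ 11. → (52, 11)
3Q: (52, 11) + (53, 64). λ = (64 - 11)/(53 - 52) ≡ 53/1 mod 71. 1⁻¹ ≡ 1 (mod 71) since 1·1 = 1 ≡ 1, so λ ≡ 53.
  x = λ² - 52 - 53 = 2809 - 105 ≡ 6; y = λ·(52 - 6) - 11 ≡ 13. → (6, 13)
4Q: (6, 13) + (53, 64). λ = (64 - 13)/(53 - 6) ≡ 51/47 mod 71. 47⁻¹ ≡ 68 (mod 71), so λ ≡ 60.
  x = λ² - 6 - 53 = 3600 - 59 ≡ 62; y = λ·(6 - 62) - 13 ≡ 35. → (62, 35)
5Q: (62, 35) + (53, 64). λ = (64 - 35)/(53 - 62) ≡ 29/62 mod 71. 62⁻¹ ≡ 63 (mod 71), so λ ≡ 52.
  x = λ² - 62 - 53 = 2704 - 115 ≡ 33; y = λ·(62 - 33) - 35 ≡ 53. → (33, 53)
6Q: (33, 53) + (53, 64). λ = (64 - 53)/(53 - 33) ≡ 11/20 mod 71. 20⁻¹ ≡ 32 (mod 71), so λ ≡ 68.
  x = λ² - 33 - 53 = 4624 - 86 ≡ 65; y = λ·(33 - 65) - 53 ≡ 43. → (65, 43)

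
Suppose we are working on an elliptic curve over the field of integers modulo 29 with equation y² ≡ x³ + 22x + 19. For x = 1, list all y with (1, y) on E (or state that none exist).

10, 19

x³ + 22x + 19 = 42 ≡ 13 (mod 29).
Square roots of 13 mod 29: 10 and 19 (since 10² = 100 ≡ 13).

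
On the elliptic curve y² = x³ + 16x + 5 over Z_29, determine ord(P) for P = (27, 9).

2P: tangent at (27, 9): λ = (3·27² + 16)/(2·9) ≡ 28/18. 18⁻¹ ≡ 21 (mod 29), so λ ≡ 28·21 ≡ 8.
  x = λ² - 27 - 27 = 64 - 54 ≡ 10; y = λ·(27 - 10) - 9 ≡ 11. → (10, 11)
3P: (10, 11) + (27, 9). λ = (9 - 11)/(27 - 10) ≡ 27/17 mod 29. 17⁻¹ ≡ 12 (mod 29), so λ ≡ 5.
  x = λ² - 10 - 27 = 25 - 37 ≡ 17; y = λ·(10 - 17) - 11 ≡ 12. → (17, 12)
4P: (17, 12) + (27, 9). λ = (9 - 12)/(27 - 17) ≡ 26/10 mod 29. 10⁻¹ ≡ 3 (mod 29), so λ ≡ 20.
  x = λ² - 17 - 27 = 400 - 44 ≡ 8; y = λ·(17 - 8) - 12 ≡ 23. → (8, 23)
5P: (8, 23) + (27, 9). λ = (9 - 23)/(27 - 8) ≡ 15/19 mod 29. 19⁻¹ ≡ 26 (mod 29), so λ ≡ 13.
  x = λ² - 8 - 27 = 169 - 35 ≡ 18; y = λ·(8 - 18) - 23 ≡ 21. → (18, 21)
6P: (18, 21) + (27, 9). λ = (9 - 21)/(27 - 18) ≡ 17/9 mod 29. 9⁻¹ ≡ 13 (mod 29), so λ ≡ 18.
  x = λ² - 18 - 27 = 324 - 45 ≡ 18; y = λ·(18 - 18) - 21 ≡ 8. → (18, 8)
7P: (18, 8) + (27, 9). λ = (9 - 8)/(27 - 18) ≡ 1/9 mod 29. 9⁻¹ ≡ 13 (mod 29), so λ ≡ 13.
  x = λ² - 18 - 27 = 169 - 45 ≡ 8; y = λ·(18 - 8) - 8 ≡ 6. → (8, 6)
8P: (8, 6) + (27, 9). λ = (9 - 6)/(27 - 8) ≡ 3/19 mod 29. 19⁻¹ ≡ 26 (mod 29) since 19·26 = 494 ≡ 1, so λ ≡ 20.
  x = λ² - 8 - 27 = 400 - 35 ≡ 17; y = λ·(8 - 17) - 6 ≡ 17. → (17, 17)
9P: (17, 17) + (27, 9). λ = (9 - 17)/(27 - 17) ≡ 21/10 mod 29. 10⁻¹ ≡ 3 (mod 29), so λ ≡ 5.
  x = λ² - 17 - 27 = 25 - 44 ≡ 10; y = λ·(17 - 10) - 17 ≡ 18. → (10, 18)
10P: (10, 18) + (27, 9). λ = (9 - 18)/(27 - 10) ≡ 20/17 mod 29. 17⁻¹ ≡ 12 (mod 29), so λ ≡ 8.
  x = λ² - 10 - 27 = 64 - 37 ≡ 27; y = λ·(10 - 27) - 18 ≡ 20. → (27, 20)
11P: (27, 20) + (27, 9): same x and y₁ ≡ -y₂, so the sum is O.
11P = O, so the order is 11.

11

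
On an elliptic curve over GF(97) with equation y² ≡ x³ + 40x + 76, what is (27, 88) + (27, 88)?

(67, 54)

tangent at (27, 88): λ = (3·27² + 40)/(2·88) ≡ 93/79. 79⁻¹ ≡ 70 (mod 97), so λ ≡ 93·70 ≡ 11.
  x = λ² - 27 - 27 = 121 - 54 ≡ 67; y = λ·(27 - 67) - 88 ≡ 54. → (67, 54)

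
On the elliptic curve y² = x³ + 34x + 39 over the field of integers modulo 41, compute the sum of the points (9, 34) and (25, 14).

(6, 34)

(9, 34) + (25, 14). λ = (14 - 34)/(25 - 9) ≡ 21/16 mod 41. 16⁻¹ ≡ 18 (mod 41), so λ ≡ 9.
  x = λ² - 9 - 25 = 81 - 34 ≡ 6; y = λ·(9 - 6) - 34 ≡ 34. → (6, 34)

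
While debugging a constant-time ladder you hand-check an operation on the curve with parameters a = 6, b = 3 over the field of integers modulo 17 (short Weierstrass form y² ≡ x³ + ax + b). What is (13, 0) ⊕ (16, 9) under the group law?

(13, 0) + (16, 9). λ = (9 - 0)/(16 - 13) ≡ 9/3 mod 17. 3⁻¹ ≡ 6 (mod 17), so λ ≡ 3.
  x = λ² - 13 - 16 = 9 - 29 ≡ 14; y = λ·(13 - 14) - 0 ≡ 14. → (14, 14)

(14, 14)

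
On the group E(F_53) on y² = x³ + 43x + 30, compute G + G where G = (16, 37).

tangent at (16, 37): λ = (3·16² + 43)/(2·37) ≡ 16/21. 21⁻¹ ≡ 48 (mod 53), so λ ≡ 16·48 ≡ 26.
  x = λ² - 16 - 16 = 676 - 32 ≡ 8; y = λ·(16 - 8) - 37 ≡ 12. → (8, 12)

(8, 12)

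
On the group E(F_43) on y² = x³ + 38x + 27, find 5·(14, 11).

Write Q = (14, 11).
Double-and-add on 5 = (101)₂. Start with Q = (14, 11) for the leading 1-bit.
double: tangent at (14, 11): λ = (3·14² + 38)/(2·11) ≡ 24/22. 22⁻¹ ≡ 2 (mod 43), so λ ≡ 24·2 ≡ 5.
  x = λ² - 14 - 14 = 25 - 28 ≡ 40; y = λ·(14 - 40) - 11 ≡ 31. → (40, 31)
double: tangent at (40, 31): λ = (3·40² + 38)/(2·31) ≡ 22/19. 19⁻¹ ≡ 34 (mod 43) since 19·34 = 646 ≡ 1, so λ ≡ 22·34 ≡ 17.
  x = λ² - 40 - 40 = 289 - 80 ≡ 37; y = λ·(40 - 37) - 31 ≡ 20. → (37, 20)
add Q: (37, 20) + (14, 11). λ = (11 - 20)/(14 - 37) ≡ 34/20 mod 43. 20⁻¹ ≡ 28 (mod 43), so λ ≡ 6.
  x = λ² - 37 - 14 = 36 - 51 ≡ 28; y = λ·(37 - 28) - 20 ≡ 34. → (28, 34)

(28, 34)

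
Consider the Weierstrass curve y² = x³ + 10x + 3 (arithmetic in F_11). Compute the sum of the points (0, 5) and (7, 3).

(7, 8)

(0, 5) + (7, 3). λ = (3 - 5)/(7 - 0) ≡ 9/7 mod 11. 7⁻¹ ≡ 8 (mod 11), so λ ≡ 6.
  x = λ² - 0 - 7 = 36 - 7 ≡ 7; y = λ·(0 - 7) - 5 ≡ 8. → (7, 8)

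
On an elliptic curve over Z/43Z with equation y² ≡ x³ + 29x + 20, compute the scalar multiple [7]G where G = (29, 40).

Double-and-add on 7 = (111)₂. Start with G = (29, 40) for the leading 1-bit.
double: tangent at (29, 40): λ = (3·29² + 29)/(2·40) ≡ 15/37. 37⁻¹ ≡ 7 (mod 43) since 37·7 = 259 ≡ 1, so λ ≡ 15·7 ≡ 19.
  x = λ² - 29 - 29 = 361 - 58 ≡ 2; y = λ·(29 - 2) - 40 ≡ 0. → (2, 0)
add G: (2, 0) + (29, 40). λ = (40 - 0)/(29 - 2) ≡ 40/27 mod 43. 27⁻¹ ≡ 8 (mod 43), so λ ≡ 19.
  x = λ² - 2 - 29 = 361 - 31 ≡ 29; y = λ·(2 - 29) - 0 ≡ 3. → (29, 3)
double: tangent at (29, 3): λ = (3·29² + 29)/(2·3) ≡ 15/6. 6⁻¹ ≡ 36 (mod 43) since 6·36 = 216 ≡ 1, so λ ≡ 15·36 ≡ 24.
  x = λ² - 29 - 29 = 576 - 58 ≡ 2; y = λ·(29 - 2) - 3 ≡ 0. → (2, 0)
add G: (2, 0) + (29, 40). λ = (40 - 0)/(29 - 2) ≡ 40/27 mod 43. 27⁻¹ ≡ 8 (mod 43), so λ ≡ 19.
  x = λ² - 2 - 29 = 361 - 31 ≡ 29; y = λ·(2 - 29) - 0 ≡ 3. → (29, 3)

(29, 3)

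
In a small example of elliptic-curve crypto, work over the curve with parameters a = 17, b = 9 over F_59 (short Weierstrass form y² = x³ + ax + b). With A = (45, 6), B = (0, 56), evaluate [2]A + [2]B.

(43, 40)

First 2A:
Repeated addition: build up to 2A.
2A: tangent at (45, 6): λ = (3·45² + 17)/(2·6) ≡ 15/12. 12⁻¹ ≡ 5 (mod 59), so λ ≡ 15·5 ≡ 16.
  x = λ² - 45 - 45 = 256 - 90 ≡ 48; y = λ·(45 - 48) - 6 ≡ 5. → (48, 5)
2A = (48, 5).
Next 2B:
Repeated addition: build up to 2B.
2B: tangent at (0, 56): λ = (3·0² + 17)/(2·56) ≡ 17/53. 53⁻¹ ≡ 49 (mod 59), so λ ≡ 17·49 ≡ 7.
  x = λ² - 0 - 0 = 49 - 0 ≡ 49; y = λ·(0 - 49) - 56 ≡ 14. → (49, 14)
2B = (49, 14).
Finally 2A + 2B:
(48, 5) + (49, 14). λ = (14 - 5)/(49 - 48) ≡ 9/1 mod 59. 1⁻¹ ≡ 1 (mod 59) since 1·1 = 1 ≡ 1, so λ ≡ 9.
  x = λ² - 48 - 49 = 81 - 97 ≡ 43; y = λ·(48 - 43) - 5 ≡ 40. → (43, 40)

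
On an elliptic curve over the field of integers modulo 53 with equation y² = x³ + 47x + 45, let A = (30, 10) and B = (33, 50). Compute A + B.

(50, 6)

(30, 10) + (33, 50). λ = (50 - 10)/(33 - 30) ≡ 40/3 mod 53. 3⁻¹ ≡ 18 (mod 53) since 3·18 = 54 ≡ 1, so λ ≡ 31.
  x = λ² - 30 - 33 = 961 - 63 ≡ 50; y = λ·(30 - 50) - 10 ≡ 6. → (50, 6)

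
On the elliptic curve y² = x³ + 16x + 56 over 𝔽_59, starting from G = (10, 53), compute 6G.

(42, 2)

Repeated addition: build up to 6G.
2G: tangent at (10, 53): λ = (3·10² + 16)/(2·53) ≡ 21/47. 47⁻¹ ≡ 54 (mod 59) since 47·54 = 2538 ≡ 1, so λ ≡ 21·54 ≡ 13.
  x = λ² - 10 - 10 = 169 - 20 ≡ 31; y = λ·(10 - 31) - 53 ≡ 28. → (31, 28)
3G: (31, 28) + (10, 53). λ = (53 - 28)/(10 - 31) ≡ 25/38 mod 59. 38⁻¹ ≡ 14 (mod 59), so λ ≡ 55.
  x = λ² - 31 - 10 = 3025 - 41 ≡ 34; y = λ·(31 - 34) - 28 ≡ 43. → (34, 43)
4G: (34, 43) + (10, 53). λ = (53 - 43)/(10 - 34) ≡ 10/35 mod 59. 35⁻¹ ≡ 27 (mod 59) since 35·27 = 945 ≡ 1, so λ ≡ 34.
  x = λ² - 34 - 10 = 1156 - 44 ≡ 50; y = λ·(34 - 50) - 43 ≡ 3. → (50, 3)
5G: (50, 3) + (10, 53). λ = (53 - 3)/(10 - 50) ≡ 50/19 mod 59. 19⁻¹ ≡ 28 (mod 59), so λ ≡ 43.
  x = λ² - 50 - 10 = 1849 - 60 ≡ 19; y = λ·(50 - 19) - 3 ≡ 32. → (19, 32)
6G: (19, 32) + (10, 53). λ = (53 - 32)/(10 - 19) ≡ 21/50 mod 59. 50⁻¹ ≡ 13 (mod 59) since 50·13 = 650 ≡ 1, so λ ≡ 37.
  x = λ² - 19 - 10 = 1369 - 29 ≡ 42; y = λ·(19 - 42) - 32 ≡ 2. → (42, 2)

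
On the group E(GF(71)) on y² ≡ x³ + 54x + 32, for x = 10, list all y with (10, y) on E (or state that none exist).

x³ + 54x + 32 = 1572 ≡ 10 (mod 71).
Square roots of 10 mod 71: 9 and 62 (since 9² = 81 ≡ 10).

9, 62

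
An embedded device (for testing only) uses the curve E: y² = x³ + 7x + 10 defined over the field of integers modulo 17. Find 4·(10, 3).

(4, 0)

Write P = (10, 3).
Repeated addition: build up to 4P.
2P: tangent at (10, 3): λ = (3·10² + 7)/(2·3) ≡ 1/6. 6⁻¹ ≡ 3 (mod 17), so λ ≡ 1·3 ≡ 3.
  x = λ² - 10 - 10 = 9 - 20 ≡ 6; y = λ·(10 - 6) - 3 ≡ 9. → (6, 9)
3P: (6, 9) + (10, 3). λ = (3 - 9)/(10 - 6) ≡ 11/4 mod 17. 4⁻¹ ≡ 13 (mod 17), so λ ≡ 7.
  x = λ² - 6 - 10 = 49 - 16 ≡ 16; y = λ·(6 - 16) - 9 ≡ 6. → (16, 6)
4P: (16, 6) + (10, 3). λ = (3 - 6)/(10 - 16) ≡ 14/11 mod 17. 11⁻¹ ≡ 14 (mod 17) since 11·14 = 154 ≡ 1, so λ ≡ 9.
  x = λ² - 16 - 10 = 81 - 26 ≡ 4; y = λ·(16 - 4) - 6 ≡ 0. → (4, 0)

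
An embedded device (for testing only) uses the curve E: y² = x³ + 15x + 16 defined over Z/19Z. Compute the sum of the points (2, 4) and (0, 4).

(17, 15)

(2, 4) + (0, 4). λ = (4 - 4)/(0 - 2) ≡ 0/17 mod 19. 17⁻¹ ≡ 9 (mod 19) since 17·9 = 153 ≡ 1, so λ ≡ 0.
  x = λ² - 2 - 0 = 0 - 2 ≡ 17; y = λ·(2 - 17) - 4 ≡ 15. → (17, 15)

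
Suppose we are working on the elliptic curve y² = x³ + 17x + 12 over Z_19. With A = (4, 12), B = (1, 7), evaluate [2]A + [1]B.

(10, 2)

First 2A:
Repeated addition: build up to 2A.
2A: tangent at (4, 12): λ = (3·4² + 17)/(2·12) ≡ 8/5. 5⁻¹ ≡ 4 (mod 19), so λ ≡ 8·4 ≡ 13.
  x = λ² - 4 - 4 = 169 - 8 ≡ 9; y = λ·(4 - 9) - 12 ≡ 18. → (9, 18)
2A = (9, 18).
Finally 2A + B:
(9, 18) + (1, 7). λ = (7 - 18)/(1 - 9) ≡ 8/11 mod 19. 11⁻¹ ≡ 7 (mod 19), so λ ≡ 18.
  x = λ² - 9 - 1 = 324 - 10 ≡ 10; y = λ·(9 - 10) - 18 ≡ 2. → (10, 2)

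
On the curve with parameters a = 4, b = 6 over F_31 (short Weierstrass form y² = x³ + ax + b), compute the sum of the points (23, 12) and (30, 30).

(27, 22)

(23, 12) + (30, 30). λ = (30 - 12)/(30 - 23) ≡ 18/7 mod 31. 7⁻¹ ≡ 9 (mod 31), so λ ≡ 7.
  x = λ² - 23 - 30 = 49 - 53 ≡ 27; y = λ·(23 - 27) - 12 ≡ 22. → (27, 22)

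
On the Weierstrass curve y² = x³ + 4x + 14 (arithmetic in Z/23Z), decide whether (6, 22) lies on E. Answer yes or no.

yes

y² = 22² ≡ 1; x³ + 4x + 14 = 254 ≡ 1 (mod 23). 1 = 1.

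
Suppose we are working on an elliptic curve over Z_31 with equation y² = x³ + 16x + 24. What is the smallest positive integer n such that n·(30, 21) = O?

9

2P: tangent at (30, 21): λ = (3·30² + 16)/(2·21) ≡ 19/11. 11⁻¹ ≡ 17 (mod 31) since 11·17 = 187 ≡ 1, so λ ≡ 19·17 ≡ 13.
  x = λ² - 30 - 30 = 169 - 60 ≡ 16; y = λ·(30 - 16) - 21 ≡ 6. → (16, 6)
3P: (16, 6) + (30, 21). λ = (21 - 6)/(30 - 16) ≡ 15/14 mod 31. 14⁻¹ ≡ 20 (mod 31), so λ ≡ 21.
  x = λ² - 16 - 30 = 441 - 46 ≡ 23; y = λ·(16 - 23) - 6 ≡ 2. → (23, 2)
4P: (23, 2) + (30, 21). λ = (21 - 2)/(30 - 23) ≡ 19/7 mod 31. 7⁻¹ ≡ 9 (mod 31), so λ ≡ 16.
  x = λ² - 23 - 30 = 256 - 53 ≡ 17; y = λ·(23 - 17) - 2 ≡ 1. → (17, 1)
5P: (17, 1) + (30, 21). λ = (21 - 1)/(30 - 17) ≡ 20/13 mod 31. 13⁻¹ ≡ 12 (mod 31), so λ ≡ 23.
  x = λ² - 17 - 30 = 529 - 47 ≡ 17; y = λ·(17 - 17) - 1 ≡ 30. → (17, 30)
6P: (17, 30) + (30, 21). λ = (21 - 30)/(30 - 17) ≡ 22/13 mod 31. 13⁻¹ ≡ 12 (mod 31) since 13·12 = 156 ≡ 1, so λ ≡ 16.
  x = λ² - 17 - 30 = 256 - 47 ≡ 23; y = λ·(17 - 23) - 30 ≡ 29. → (23, 29)
7P: (23, 29) + (30, 21). λ = (21 - 29)/(30 - 23) ≡ 23/7 mod 31. 7⁻¹ ≡ 9 (mod 31), so λ ≡ 21.
  x = λ² - 23 - 30 = 441 - 53 ≡ 16; y = λ·(23 - 16) - 29 ≡ 25. → (16, 25)
8P: (16, 25) + (30, 21). λ = (21 - 25)/(30 - 16) ≡ 27/14 mod 31. 14⁻¹ ≡ 20 (mod 31) since 14·20 = 280 ≡ 1, so λ ≡ 13.
  x = λ² - 16 - 30 = 169 - 46 ≡ 30; y = λ·(16 - 30) - 25 ≡ 10. → (30, 10)
9P: (30, 10) + (30, 21): same x and y₁ ≡ -y₂, so the sum is O.
9P = O, so the order is 9.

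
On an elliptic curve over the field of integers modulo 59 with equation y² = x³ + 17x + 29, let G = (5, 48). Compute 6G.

(40, 24)

Double-and-add on 6 = (110)₂. Start with G = (5, 48) for the leading 1-bit.
double: tangent at (5, 48): λ = (3·5² + 17)/(2·48) ≡ 33/37. 37⁻¹ ≡ 8 (mod 59), so λ ≡ 33·8 ≡ 28.
  x = λ² - 5 - 5 = 784 - 10 ≡ 7; y = λ·(5 - 7) - 48 ≡ 14. → (7, 14)
add G: (7, 14) + (5, 48). λ = (48 - 14)/(5 - 7) ≡ 34/57 mod 59. 57⁻¹ ≡ 29 (mod 59) since 57·29 = 1653 ≡ 1, so λ ≡ 42.
  x = λ² - 7 - 5 = 1764 - 12 ≡ 41; y = λ·(7 - 41) - 14 ≡ 33. → (41, 33)
double: tangent at (41, 33): λ = (3·41² + 17)/(2·33) ≡ 45/7. 7⁻¹ ≡ 17 (mod 59), so λ ≡ 45·17 ≡ 57.
  x = λ² - 41 - 41 = 3249 - 82 ≡ 40; y = λ·(41 - 40) - 33 ≡ 24. → (40, 24)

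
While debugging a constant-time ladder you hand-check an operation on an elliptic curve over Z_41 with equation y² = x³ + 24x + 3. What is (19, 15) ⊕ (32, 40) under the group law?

(33, 18)

(19, 15) + (32, 40). λ = (40 - 15)/(32 - 19) ≡ 25/13 mod 41. 13⁻¹ ≡ 19 (mod 41) since 13·19 = 247 ≡ 1, so λ ≡ 24.
  x = λ² - 19 - 32 = 576 - 51 ≡ 33; y = λ·(19 - 33) - 15 ≡ 18. → (33, 18)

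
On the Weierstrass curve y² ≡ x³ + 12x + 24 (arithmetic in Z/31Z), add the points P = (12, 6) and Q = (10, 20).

(27, 6)

(12, 6) + (10, 20). λ = (20 - 6)/(10 - 12) ≡ 14/29 mod 31. 29⁻¹ ≡ 15 (mod 31), so λ ≡ 24.
  x = λ² - 12 - 10 = 576 - 22 ≡ 27; y = λ·(12 - 27) - 6 ≡ 6. → (27, 6)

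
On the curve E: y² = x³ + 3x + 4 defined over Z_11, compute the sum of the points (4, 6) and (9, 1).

(4, 6) + (9, 1). λ = (1 - 6)/(9 - 4) ≡ 6/5 mod 11. 5⁻¹ ≡ 9 (mod 11), so λ ≡ 10.
  x = λ² - 4 - 9 = 100 - 13 ≡ 10; y = λ·(4 - 10) - 6 ≡ 0. → (10, 0)

(10, 0)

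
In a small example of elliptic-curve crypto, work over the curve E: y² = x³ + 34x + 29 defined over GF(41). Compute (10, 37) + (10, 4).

O

The two points share x = 10 and their y-coordinates satisfy 37 + 4 ≡ 0 (mod 41), so they are inverses. Their sum is O.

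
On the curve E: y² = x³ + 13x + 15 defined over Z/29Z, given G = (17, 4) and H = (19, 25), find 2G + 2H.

(24, 12)

First 2G:
Repeated addition: build up to 2G.
2G: tangent at (17, 4): λ = (3·17² + 13)/(2·4) ≡ 10/8. 8⁻¹ ≡ 11 (mod 29), so λ ≡ 10·11 ≡ 23.
  x = λ² - 17 - 17 = 529 - 34 ≡ 2; y = λ·(17 - 2) - 4 ≡ 22. → (2, 22)
2G = (2, 22).
Next 2H:
Repeated addition: build up to 2H.
2H: tangent at (19, 25): λ = (3·19² + 13)/(2·25) ≡ 23/21. 21⁻¹ ≡ 18 (mod 29) since 21·18 = 378 ≡ 1, so λ ≡ 23·18 ≡ 8.
  x = λ² - 19 - 19 = 64 - 38 ≡ 26; y = λ·(19 - 26) - 25 ≡ 6. → (26, 6)
2H = (26, 6).
Finally 2G + 2H:
(2, 22) + (26, 6). λ = (6 - 22)/(26 - 2) ≡ 13/24 mod 29. 24⁻¹ ≡ 23 (mod 29), so λ ≡ 9.
  x = λ² - 2 - 26 = 81 - 28 ≡ 24; y = λ·(2 - 24) - 22 ≡ 12. → (24, 12)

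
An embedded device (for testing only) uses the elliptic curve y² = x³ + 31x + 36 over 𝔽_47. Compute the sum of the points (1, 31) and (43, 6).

(1, 31) + (43, 6). λ = (6 - 31)/(43 - 1) ≡ 22/42 mod 47. 42⁻¹ ≡ 28 (mod 47), so λ ≡ 5.
  x = λ² - 1 - 43 = 25 - 44 ≡ 28; y = λ·(1 - 28) - 31 ≡ 22. → (28, 22)

(28, 22)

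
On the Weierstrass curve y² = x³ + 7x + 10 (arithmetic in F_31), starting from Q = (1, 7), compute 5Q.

Repeated addition: build up to 5Q.
2Q: tangent at (1, 7): λ = (3·1² + 7)/(2·7) ≡ 10/14. 14⁻¹ ≡ 20 (mod 31), so λ ≡ 10·20 ≡ 14.
  x = λ² - 1 - 1 = 196 - 2 ≡ 8; y = λ·(1 - 8) - 7 ≡ 19. → (8, 19)
3Q: (8, 19) + (1, 7). λ = (7 - 19)/(1 - 8) ≡ 19/24 mod 31. 24⁻¹ ≡ 22 (mod 31), so λ ≡ 15.
  x = λ² - 8 - 1 = 225 - 9 ≡ 30; y = λ·(8 - 30) - 19 ≡ 23. → (30, 23)
4Q: (30, 23) + (1, 7). λ = (7 - 23)/(1 - 30) ≡ 15/2 mod 31. 2⁻¹ ≡ 16 (mod 31), so λ ≡ 23.
  x = λ² - 30 - 1 = 529 - 31 ≡ 2; y = λ·(30 - 2) - 23 ≡ 1. → (2, 1)
5Q: (2, 1) + (1, 7). λ = (7 - 1)/(1 - 2) ≡ 6/30 mod 31. 30⁻¹ ≡ 30 (mod 31), so λ ≡ 25.
  x = λ² - 2 - 1 = 625 - 3 ≡ 2; y = λ·(2 - 2) - 1 ≡ 30. → (2, 30)

(2, 30)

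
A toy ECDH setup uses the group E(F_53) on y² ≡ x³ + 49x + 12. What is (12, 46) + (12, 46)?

tangent at (12, 46): λ = (3·12² + 49)/(2·46) ≡ 4/39. 39⁻¹ ≡ 34 (mod 53) since 39·34 = 1326 ≡ 1, so λ ≡ 4·34 ≡ 30.
  x = λ² - 12 - 12 = 900 - 24 ≡ 28; y = λ·(12 - 28) - 46 ≡ 4. → (28, 4)

(28, 4)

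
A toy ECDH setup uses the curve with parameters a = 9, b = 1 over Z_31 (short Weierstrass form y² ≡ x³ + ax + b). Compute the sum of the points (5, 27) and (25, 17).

(9, 6)

(5, 27) + (25, 17). λ = (17 - 27)/(25 - 5) ≡ 21/20 mod 31. 20⁻¹ ≡ 14 (mod 31) since 20·14 = 280 ≡ 1, so λ ≡ 15.
  x = λ² - 5 - 25 = 225 - 30 ≡ 9; y = λ·(5 - 9) - 27 ≡ 6. → (9, 6)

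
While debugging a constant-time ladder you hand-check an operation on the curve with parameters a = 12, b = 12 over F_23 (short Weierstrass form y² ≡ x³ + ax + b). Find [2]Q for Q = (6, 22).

(0, 9)

tangent at (6, 22): λ = (3·6² + 12)/(2·22) ≡ 5/21. 21⁻¹ ≡ 11 (mod 23), so λ ≡ 5·11 ≡ 9.
  x = λ² - 6 - 6 = 81 - 12 ≡ 0; y = λ·(6 - 0) - 22 ≡ 9. → (0, 9)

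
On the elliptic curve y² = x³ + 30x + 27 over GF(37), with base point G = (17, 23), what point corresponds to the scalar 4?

(32, 23)

Double-and-add on 4 = (100)₂. Start with G = (17, 23) for the leading 1-bit.
double: tangent at (17, 23): λ = (3·17² + 30)/(2·23) ≡ 9/9. 9⁻¹ ≡ 33 (mod 37), so λ ≡ 9·33 ≡ 1.
  x = λ² - 17 - 17 = 1 - 34 ≡ 4; y = λ·(17 - 4) - 23 ≡ 27. → (4, 27)
double: tangent at (4, 27): λ = (3·4² + 30)/(2·27) ≡ 4/17. 17⁻¹ ≡ 24 (mod 37), so λ ≡ 4·24 ≡ 22.
  x = λ² - 4 - 4 = 484 - 8 ≡ 32; y = λ·(4 - 32) - 27 ≡ 23. → (32, 23)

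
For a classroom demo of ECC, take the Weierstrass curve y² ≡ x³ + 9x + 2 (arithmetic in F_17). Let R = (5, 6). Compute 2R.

tangent at (5, 6): λ = (3·5² + 9)/(2·6) ≡ 16/12. 12⁻¹ ≡ 10 (mod 17) since 12·10 = 120 ≡ 1, so λ ≡ 16·10 ≡ 7.
  x = λ² - 5 - 5 = 49 - 10 ≡ 5; y = λ·(5 - 5) - 6 ≡ 11. → (5, 11)

(5, 11)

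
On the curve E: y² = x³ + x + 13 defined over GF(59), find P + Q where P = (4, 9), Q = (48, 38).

(11, 36)

(4, 9) + (48, 38). λ = (38 - 9)/(48 - 4) ≡ 29/44 mod 59. 44⁻¹ ≡ 55 (mod 59), so λ ≡ 2.
  x = λ² - 4 - 48 = 4 - 52 ≡ 11; y = λ·(4 - 11) - 9 ≡ 36. → (11, 36)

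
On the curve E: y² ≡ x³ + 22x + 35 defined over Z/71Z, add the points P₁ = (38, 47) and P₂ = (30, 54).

(67, 5)

(38, 47) + (30, 54). λ = (54 - 47)/(30 - 38) ≡ 7/63 mod 71. 63⁻¹ ≡ 62 (mod 71), so λ ≡ 8.
  x = λ² - 38 - 30 = 64 - 68 ≡ 67; y = λ·(38 - 67) - 47 ≡ 5. → (67, 5)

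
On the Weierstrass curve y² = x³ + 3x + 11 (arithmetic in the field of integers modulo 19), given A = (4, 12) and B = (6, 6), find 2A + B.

First 2A:
Repeated addition: build up to 2A.
2A: tangent at (4, 12): λ = (3·4² + 3)/(2·12) ≡ 13/5. 5⁻¹ ≡ 4 (mod 19), so λ ≡ 13·4 ≡ 14.
  x = λ² - 4 - 4 = 196 - 8 ≡ 17; y = λ·(4 - 17) - 12 ≡ 15. → (17, 15)
2A = (17, 15).
Finally 2A + B:
(17, 15) + (6, 6). λ = (6 - 15)/(6 - 17) ≡ 10/8 mod 19. 8⁻¹ ≡ 12 (mod 19) since 8·12 = 96 ≡ 1, so λ ≡ 6.
  x = λ² - 17 - 6 = 36 - 23 ≡ 13; y = λ·(17 - 13) - 15 ≡ 9. → (13, 9)

(13, 9)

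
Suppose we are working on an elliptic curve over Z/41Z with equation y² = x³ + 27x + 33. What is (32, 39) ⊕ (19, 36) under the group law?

(0, 22)

(32, 39) + (19, 36). λ = (36 - 39)/(19 - 32) ≡ 38/28 mod 41. 28⁻¹ ≡ 22 (mod 41), so λ ≡ 16.
  x = λ² - 32 - 19 = 256 - 51 ≡ 0; y = λ·(32 - 0) - 39 ≡ 22. → (0, 22)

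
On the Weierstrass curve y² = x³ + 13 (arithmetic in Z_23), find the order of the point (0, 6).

2P: tangent at (0, 6): λ = (3·0² + 0)/(2·6) ≡ 0/12. 12⁻¹ ≡ 2 (mod 23), so λ ≡ 0·2 ≡ 0.
  x = λ² - 0 - 0 = 0 - 0 ≡ 0; y = λ·(0 - 0) - 6 ≡ 17. → (0, 17)
3P: (0, 17) + (0, 6): same x and y₁ ≡ -y₂, so the sum is 𝒪.
3P = 𝒪, so the order is 3.

3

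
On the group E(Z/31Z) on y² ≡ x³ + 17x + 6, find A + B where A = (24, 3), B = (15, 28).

(20, 10)

(24, 3) + (15, 28). λ = (28 - 3)/(15 - 24) ≡ 25/22 mod 31. 22⁻¹ ≡ 24 (mod 31), so λ ≡ 11.
  x = λ² - 24 - 15 = 121 - 39 ≡ 20; y = λ·(24 - 20) - 3 ≡ 10. → (20, 10)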